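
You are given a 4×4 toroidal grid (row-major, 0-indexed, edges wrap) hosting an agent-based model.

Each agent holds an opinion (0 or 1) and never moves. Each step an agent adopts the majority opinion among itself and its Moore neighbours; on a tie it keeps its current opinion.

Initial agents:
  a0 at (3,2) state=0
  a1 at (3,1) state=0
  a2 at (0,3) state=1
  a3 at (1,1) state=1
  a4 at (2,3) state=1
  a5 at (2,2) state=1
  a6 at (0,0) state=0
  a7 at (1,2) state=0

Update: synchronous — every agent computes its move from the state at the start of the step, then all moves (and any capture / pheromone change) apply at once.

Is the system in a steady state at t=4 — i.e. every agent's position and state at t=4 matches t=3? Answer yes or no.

t=1: a0@(3,2):1 a1@(3,1):0 a2@(0,3):0 a3@(1,1):1 a4@(2,3):1 a5@(2,2):1 a6@(0,0):0 a7@(1,2):1
t=2: (unchanged — steady state)

yes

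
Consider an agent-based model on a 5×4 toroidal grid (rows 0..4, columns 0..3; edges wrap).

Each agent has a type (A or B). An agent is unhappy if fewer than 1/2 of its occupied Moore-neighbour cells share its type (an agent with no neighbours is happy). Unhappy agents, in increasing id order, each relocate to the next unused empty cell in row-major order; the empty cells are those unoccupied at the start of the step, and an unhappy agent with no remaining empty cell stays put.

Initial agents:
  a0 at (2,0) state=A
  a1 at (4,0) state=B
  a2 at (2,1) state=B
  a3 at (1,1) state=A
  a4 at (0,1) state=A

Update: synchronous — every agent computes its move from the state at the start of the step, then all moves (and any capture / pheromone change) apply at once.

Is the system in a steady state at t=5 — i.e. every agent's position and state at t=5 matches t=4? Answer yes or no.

yes

t=1: a0@(2,0):A a1@(0,0):B a2@(0,2):B a3@(1,1):A a4@(0,1):A
t=2: a0@(2,0):A a1@(0,3):B a2@(1,0):B a3@(1,1):A a4@(1,2):A
t=3: a0@(2,0):A a1@(0,3):B a2@(0,0):B a3@(1,1):A a4@(1,2):A
t=4: (unchanged — steady state)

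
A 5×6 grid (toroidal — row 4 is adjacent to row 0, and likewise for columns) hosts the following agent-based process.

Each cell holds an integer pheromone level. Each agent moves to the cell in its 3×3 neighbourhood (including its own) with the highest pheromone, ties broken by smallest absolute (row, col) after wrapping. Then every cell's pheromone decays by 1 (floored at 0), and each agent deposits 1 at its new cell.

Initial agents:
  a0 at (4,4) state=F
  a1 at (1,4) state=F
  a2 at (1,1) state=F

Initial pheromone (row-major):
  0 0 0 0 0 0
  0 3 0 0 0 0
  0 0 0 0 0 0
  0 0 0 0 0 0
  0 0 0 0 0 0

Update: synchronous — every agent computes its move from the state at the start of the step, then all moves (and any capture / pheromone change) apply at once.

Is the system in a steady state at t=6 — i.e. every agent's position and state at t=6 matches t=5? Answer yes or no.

yes

t=1: a0@(0,3) a1@(0,3) a2@(1,1) | pheromone: 0 0 0 2 0 0 / 0 3 0 0 0 0 / 0 0 0 0 0 0 / 0 0 0 0 0 0 / 0 0 0 0 0 0
t=2: a0@(0,3) a1@(0,3) a2@(1,1) | pheromone: 0 0 0 3 0 0 / 0 3 0 0 0 0 / 0 0 0 0 0 0 / 0 0 0 0 0 0 / 0 0 0 0 0 0
t=3: a0@(0,3) a1@(0,3) a2@(1,1) | pheromone: 0 0 0 4 0 0 / 0 3 0 0 0 0 / 0 0 0 0 0 0 / 0 0 0 0 0 0 / 0 0 0 0 0 0
t=4: a0@(0,3) a1@(0,3) a2@(1,1) | pheromone: 0 0 0 5 0 0 / 0 3 0 0 0 0 / 0 0 0 0 0 0 / 0 0 0 0 0 0 / 0 0 0 0 0 0
t=5: a0@(0,3) a1@(0,3) a2@(1,1) | pheromone: 0 0 0 6 0 0 / 0 3 0 0 0 0 / 0 0 0 0 0 0 / 0 0 0 0 0 0 / 0 0 0 0 0 0
t=6: a0@(0,3) a1@(0,3) a2@(1,1) | pheromone: 0 0 0 7 0 0 / 0 3 0 0 0 0 / 0 0 0 0 0 0 / 0 0 0 0 0 0 / 0 0 0 0 0 0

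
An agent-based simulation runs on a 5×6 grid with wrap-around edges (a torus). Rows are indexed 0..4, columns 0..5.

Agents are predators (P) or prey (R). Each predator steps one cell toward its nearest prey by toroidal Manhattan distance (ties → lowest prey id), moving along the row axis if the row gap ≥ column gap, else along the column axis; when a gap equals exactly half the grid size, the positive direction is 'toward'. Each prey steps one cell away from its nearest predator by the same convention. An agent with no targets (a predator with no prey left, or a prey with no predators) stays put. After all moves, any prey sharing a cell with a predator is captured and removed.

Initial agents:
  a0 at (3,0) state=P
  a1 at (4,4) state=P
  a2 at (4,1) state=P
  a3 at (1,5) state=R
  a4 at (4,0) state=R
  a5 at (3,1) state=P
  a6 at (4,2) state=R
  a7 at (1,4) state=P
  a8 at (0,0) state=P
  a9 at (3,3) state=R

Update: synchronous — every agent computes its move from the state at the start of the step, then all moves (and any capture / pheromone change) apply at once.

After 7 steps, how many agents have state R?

3

t=1: a0@(4,0):P a1@(4,5):P a2@(4,0):P a3@(1,0):R a4@(0,0):R a5@(4,1):P a6@(4,3):R a7@(1,5):P a8@(4,0):P a9@(2,3):R
t=2: a0@(0,0):P a1@(0,5):P a2@(0,0):P a3@(1,1):R a5@(0,1):P a6@(4,2):R a7@(1,0):P a8@(0,0):P a9@(2,2):R
t=3: a0@(1,0):P a1@(0,0):P a2@(1,0):P a3@(2,1):R a5@(1,1):P a6@(3,2):R a7@(1,1):P a8@(1,0):P a9@(3,2):R
t=4: a0@(2,0):P a1@(1,0):P a2@(2,0):P a3@(3,1):R a5@(2,1):P a6@(4,2):R a7@(2,1):P a8@(2,0):P a9@(4,2):R
t=5: a0@(3,0):P a1@(2,0):P a2@(3,0):P a3@(4,1):R a5@(3,1):P a6@(0,2):R a7@(3,1):P a8@(3,0):P a9@(0,2):R
t=6: a0@(4,0):P a1@(3,0):P a2@(4,0):P a3@(0,1):R a5@(4,1):P a6@(1,2):R a7@(4,1):P a8@(4,0):P a9@(1,2):R
t=7: a0@(0,0):P a1@(4,0):P a2@(0,0):P a3@(1,1):R a5@(0,1):P a6@(2,2):R a7@(0,1):P a8@(0,0):P a9@(2,2):R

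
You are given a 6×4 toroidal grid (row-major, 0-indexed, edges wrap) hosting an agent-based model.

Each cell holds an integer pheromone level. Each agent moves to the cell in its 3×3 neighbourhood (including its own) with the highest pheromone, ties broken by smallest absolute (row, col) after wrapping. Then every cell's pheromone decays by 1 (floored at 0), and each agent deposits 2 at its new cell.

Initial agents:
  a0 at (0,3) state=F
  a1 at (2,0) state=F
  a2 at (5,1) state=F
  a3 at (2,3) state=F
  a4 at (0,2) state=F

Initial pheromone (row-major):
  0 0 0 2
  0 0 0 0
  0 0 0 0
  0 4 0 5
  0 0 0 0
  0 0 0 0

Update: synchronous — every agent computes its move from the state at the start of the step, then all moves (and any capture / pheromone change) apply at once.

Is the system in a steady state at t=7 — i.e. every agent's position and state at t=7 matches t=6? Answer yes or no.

t=1: a0@(0,3) a1@(3,3) a2@(0,0) a3@(3,3) a4@(0,3) | pheromone: 2 0 0 5 / 0 0 0 0 / 0 0 0 0 / 0 3 0 8 / 0 0 0 0 / 0 0 0 0
t=2: a0@(0,3) a1@(3,3) a2@(0,3) a3@(3,3) a4@(0,3) | pheromone: 1 0 0 10 / 0 0 0 0 / 0 0 0 0 / 0 2 0 11 / 0 0 0 0 / 0 0 0 0
t=3: a0@(0,3) a1@(3,3) a2@(0,3) a3@(3,3) a4@(0,3) | pheromone: 0 0 0 15 / 0 0 0 0 / 0 0 0 0 / 0 1 0 14 / 0 0 0 0 / 0 0 0 0
t=4: a0@(0,3) a1@(3,3) a2@(0,3) a3@(3,3) a4@(0,3) | pheromone: 0 0 0 20 / 0 0 0 0 / 0 0 0 0 / 0 0 0 17 / 0 0 0 0 / 0 0 0 0
t=5: a0@(0,3) a1@(3,3) a2@(0,3) a3@(3,3) a4@(0,3) | pheromone: 0 0 0 25 / 0 0 0 0 / 0 0 0 0 / 0 0 0 20 / 0 0 0 0 / 0 0 0 0
t=6: a0@(0,3) a1@(3,3) a2@(0,3) a3@(3,3) a4@(0,3) | pheromone: 0 0 0 30 / 0 0 0 0 / 0 0 0 0 / 0 0 0 23 / 0 0 0 0 / 0 0 0 0
t=7: a0@(0,3) a1@(3,3) a2@(0,3) a3@(3,3) a4@(0,3) | pheromone: 0 0 0 35 / 0 0 0 0 / 0 0 0 0 / 0 0 0 26 / 0 0 0 0 / 0 0 0 0

yes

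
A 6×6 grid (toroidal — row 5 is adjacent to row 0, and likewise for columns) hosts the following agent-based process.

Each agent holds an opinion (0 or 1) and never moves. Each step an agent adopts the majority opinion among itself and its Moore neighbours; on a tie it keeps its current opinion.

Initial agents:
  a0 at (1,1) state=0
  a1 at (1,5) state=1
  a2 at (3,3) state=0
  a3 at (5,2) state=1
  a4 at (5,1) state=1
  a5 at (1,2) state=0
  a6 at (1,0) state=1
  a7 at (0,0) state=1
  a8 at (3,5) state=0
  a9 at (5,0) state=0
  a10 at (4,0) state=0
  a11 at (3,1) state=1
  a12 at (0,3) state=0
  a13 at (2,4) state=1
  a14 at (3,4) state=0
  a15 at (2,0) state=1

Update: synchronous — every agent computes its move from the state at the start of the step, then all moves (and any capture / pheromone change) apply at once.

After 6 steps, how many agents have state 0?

t=1: a0@(1,1):1 a1@(1,5):1 a2@(3,3):0 a3@(5,2):1 a4@(5,1):1 a5@(1,2):0 a6@(1,0):1 a7@(0,0):1 a8@(3,5):0 a9@(5,0):0 a10@(4,0):0 a11@(3,1):1 a12@(0,3):0 a13@(2,4):0 a14@(3,4):0 a15@(2,0):1
t=2: (unchanged — steady state)

8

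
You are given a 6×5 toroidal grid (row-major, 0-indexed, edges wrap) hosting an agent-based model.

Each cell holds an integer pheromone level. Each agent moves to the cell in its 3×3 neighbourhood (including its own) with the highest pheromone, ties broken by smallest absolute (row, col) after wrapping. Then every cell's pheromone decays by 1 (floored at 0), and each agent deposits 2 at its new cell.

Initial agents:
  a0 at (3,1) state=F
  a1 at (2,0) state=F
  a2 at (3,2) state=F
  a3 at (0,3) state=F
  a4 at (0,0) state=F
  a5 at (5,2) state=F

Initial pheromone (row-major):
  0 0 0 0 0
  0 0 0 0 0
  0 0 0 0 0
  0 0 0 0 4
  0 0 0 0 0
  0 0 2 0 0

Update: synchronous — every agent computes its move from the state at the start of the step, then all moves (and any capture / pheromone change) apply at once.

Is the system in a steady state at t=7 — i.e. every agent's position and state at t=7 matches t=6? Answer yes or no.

yes

t=1: a0@(2,0) a1@(3,4) a2@(2,1) a3@(5,2) a4@(0,0) a5@(5,2) | pheromone: 2 0 0 0 0 / 0 0 0 0 0 / 2 2 0 0 0 / 0 0 0 0 5 / 0 0 0 0 0 / 0 0 5 0 0
t=2: a0@(3,4) a1@(3,4) a2@(2,0) a3@(5,2) a4@(0,0) a5@(5,2) | pheromone: 3 0 0 0 0 / 0 0 0 0 0 / 3 1 0 0 0 / 0 0 0 0 8 / 0 0 0 0 0 / 0 0 8 0 0
t=3: a0@(3,4) a1@(3,4) a2@(3,4) a3@(5,2) a4@(0,0) a5@(5,2) | pheromone: 4 0 0 0 0 / 0 0 0 0 0 / 2 0 0 0 0 / 0 0 0 0 13 / 0 0 0 0 0 / 0 0 11 0 0
t=4: a0@(3,4) a1@(3,4) a2@(3,4) a3@(5,2) a4@(0,0) a5@(5,2) | pheromone: 5 0 0 0 0 / 0 0 0 0 0 / 1 0 0 0 0 / 0 0 0 0 18 / 0 0 0 0 0 / 0 0 14 0 0
t=5: a0@(3,4) a1@(3,4) a2@(3,4) a3@(5,2) a4@(0,0) a5@(5,2) | pheromone: 6 0 0 0 0 / 0 0 0 0 0 / 0 0 0 0 0 / 0 0 0 0 23 / 0 0 0 0 0 / 0 0 17 0 0
t=6: a0@(3,4) a1@(3,4) a2@(3,4) a3@(5,2) a4@(0,0) a5@(5,2) | pheromone: 7 0 0 0 0 / 0 0 0 0 0 / 0 0 0 0 0 / 0 0 0 0 28 / 0 0 0 0 0 / 0 0 20 0 0
t=7: a0@(3,4) a1@(3,4) a2@(3,4) a3@(5,2) a4@(0,0) a5@(5,2) | pheromone: 8 0 0 0 0 / 0 0 0 0 0 / 0 0 0 0 0 / 0 0 0 0 33 / 0 0 0 0 0 / 0 0 23 0 0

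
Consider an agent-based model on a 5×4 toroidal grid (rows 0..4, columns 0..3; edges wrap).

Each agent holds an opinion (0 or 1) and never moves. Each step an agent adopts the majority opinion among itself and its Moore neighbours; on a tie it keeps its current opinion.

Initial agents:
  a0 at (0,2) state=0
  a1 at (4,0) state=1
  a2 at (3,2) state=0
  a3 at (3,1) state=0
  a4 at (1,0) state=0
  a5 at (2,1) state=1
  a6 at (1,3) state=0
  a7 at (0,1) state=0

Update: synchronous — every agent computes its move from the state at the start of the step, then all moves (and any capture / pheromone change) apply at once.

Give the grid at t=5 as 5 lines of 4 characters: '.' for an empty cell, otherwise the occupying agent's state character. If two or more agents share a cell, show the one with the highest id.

t=1: a0@(0,2):0 a1@(4,0):0 a2@(3,2):0 a3@(3,1):0 a4@(1,0):0 a5@(2,1):0 a6@(1,3):0 a7@(0,1):0
t=2: (unchanged — steady state)

.00.
0..0
.0..
.00.
0...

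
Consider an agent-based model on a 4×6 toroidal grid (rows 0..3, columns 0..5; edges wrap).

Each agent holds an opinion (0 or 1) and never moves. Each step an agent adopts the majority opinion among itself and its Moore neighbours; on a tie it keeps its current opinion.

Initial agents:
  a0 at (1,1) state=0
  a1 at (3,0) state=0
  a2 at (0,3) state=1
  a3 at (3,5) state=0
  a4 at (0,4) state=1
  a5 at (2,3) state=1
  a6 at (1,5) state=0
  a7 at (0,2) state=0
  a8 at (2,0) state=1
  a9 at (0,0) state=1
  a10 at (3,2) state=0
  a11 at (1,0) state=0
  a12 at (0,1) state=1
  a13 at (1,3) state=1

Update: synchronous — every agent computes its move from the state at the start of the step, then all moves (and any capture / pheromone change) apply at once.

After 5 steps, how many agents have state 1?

5

t=1: a0@(1,1):0 a1@(3,0):1 a2@(0,3):1 a3@(3,5):1 a4@(0,4):1 a5@(2,3):1 a6@(1,5):1 a7@(0,2):0 a8@(2,0):0 a9@(0,0):0 a10@(3,2):1 a11@(1,0):0 a12@(0,1):0 a13@(1,3):1
t=2: a0@(1,1):0 a1@(3,0):0 a2@(0,3):1 a3@(3,5):1 a4@(0,4):1 a5@(2,3):1 a6@(1,5):0 a7@(0,2):0 a8@(2,0):0 a9@(0,0):0 a10@(3,2):1 a11@(1,0):0 a12@(0,1):0 a13@(1,3):1
t=3: a0@(1,1):0 a1@(3,0):0 a2@(0,3):1 a3@(3,5):0 a4@(0,4):1 a5@(2,3):1 a6@(1,5):0 a7@(0,2):0 a8@(2,0):0 a9@(0,0):0 a10@(3,2):1 a11@(1,0):0 a12@(0,1):0 a13@(1,3):1
t=4: (unchanged — steady state)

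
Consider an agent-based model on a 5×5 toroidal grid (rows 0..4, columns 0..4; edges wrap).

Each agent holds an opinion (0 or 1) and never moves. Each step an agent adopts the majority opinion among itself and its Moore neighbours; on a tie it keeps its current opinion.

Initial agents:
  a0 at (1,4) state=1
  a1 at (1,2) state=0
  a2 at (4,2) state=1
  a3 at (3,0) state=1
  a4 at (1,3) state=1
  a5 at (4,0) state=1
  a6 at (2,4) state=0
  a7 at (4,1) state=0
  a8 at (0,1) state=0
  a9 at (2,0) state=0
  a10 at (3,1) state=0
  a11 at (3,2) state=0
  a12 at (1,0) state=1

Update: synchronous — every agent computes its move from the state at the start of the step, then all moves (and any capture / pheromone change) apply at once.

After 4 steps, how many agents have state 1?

3

t=1: a0@(1,4):1 a1@(1,2):0 a2@(4,2):0 a3@(3,0):0 a4@(1,3):1 a5@(4,0):0 a6@(2,4):1 a7@(4,1):0 a8@(0,1):0 a9@(2,0):0 a10@(3,1):0 a11@(3,2):0 a12@(1,0):0
t=2: (unchanged — steady state)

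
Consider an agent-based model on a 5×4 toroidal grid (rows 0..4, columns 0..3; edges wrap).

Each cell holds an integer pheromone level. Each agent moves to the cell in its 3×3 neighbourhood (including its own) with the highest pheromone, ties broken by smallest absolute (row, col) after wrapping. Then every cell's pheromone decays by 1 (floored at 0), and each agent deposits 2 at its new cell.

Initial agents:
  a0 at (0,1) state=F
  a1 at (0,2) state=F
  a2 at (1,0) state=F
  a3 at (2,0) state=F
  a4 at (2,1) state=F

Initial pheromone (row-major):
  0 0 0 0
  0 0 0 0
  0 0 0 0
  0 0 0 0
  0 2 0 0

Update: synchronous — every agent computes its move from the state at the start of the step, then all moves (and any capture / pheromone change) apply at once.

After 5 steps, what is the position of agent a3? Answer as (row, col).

(1, 0)

t=1: a0@(4,1) a1@(4,1) a2@(0,0) a3@(1,0) a4@(1,0) | pheromone: 2 0 0 0 / 4 0 0 0 / 0 0 0 0 / 0 0 0 0 / 0 5 0 0
t=2: a0@(4,1) a1@(4,1) a2@(4,1) a3@(1,0) a4@(1,0) | pheromone: 1 0 0 0 / 7 0 0 0 / 0 0 0 0 / 0 0 0 0 / 0 10 0 0
t=3: a0@(4,1) a1@(4,1) a2@(4,1) a3@(1,0) a4@(1,0) | pheromone: 0 0 0 0 / 10 0 0 0 / 0 0 0 0 / 0 0 0 0 / 0 15 0 0
t=4: a0@(4,1) a1@(4,1) a2@(4,1) a3@(1,0) a4@(1,0) | pheromone: 0 0 0 0 / 13 0 0 0 / 0 0 0 0 / 0 0 0 0 / 0 20 0 0
t=5: a0@(4,1) a1@(4,1) a2@(4,1) a3@(1,0) a4@(1,0) | pheromone: 0 0 0 0 / 16 0 0 0 / 0 0 0 0 / 0 0 0 0 / 0 25 0 0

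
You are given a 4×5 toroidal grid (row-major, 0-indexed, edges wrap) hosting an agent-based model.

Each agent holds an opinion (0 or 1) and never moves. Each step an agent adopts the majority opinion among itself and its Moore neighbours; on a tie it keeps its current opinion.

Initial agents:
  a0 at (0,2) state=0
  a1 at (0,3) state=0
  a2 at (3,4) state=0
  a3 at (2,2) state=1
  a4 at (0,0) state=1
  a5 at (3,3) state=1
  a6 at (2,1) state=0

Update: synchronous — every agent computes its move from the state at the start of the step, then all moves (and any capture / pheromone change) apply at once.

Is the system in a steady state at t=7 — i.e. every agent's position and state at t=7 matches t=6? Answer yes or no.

yes

t=1: a0@(0,2):0 a1@(0,3):0 a2@(3,4):0 a3@(2,2):1 a4@(0,0):1 a5@(3,3):0 a6@(2,1):0
t=2: a0@(0,2):0 a1@(0,3):0 a2@(3,4):0 a3@(2,2):0 a4@(0,0):1 a5@(3,3):0 a6@(2,1):0
t=3: (unchanged — steady state)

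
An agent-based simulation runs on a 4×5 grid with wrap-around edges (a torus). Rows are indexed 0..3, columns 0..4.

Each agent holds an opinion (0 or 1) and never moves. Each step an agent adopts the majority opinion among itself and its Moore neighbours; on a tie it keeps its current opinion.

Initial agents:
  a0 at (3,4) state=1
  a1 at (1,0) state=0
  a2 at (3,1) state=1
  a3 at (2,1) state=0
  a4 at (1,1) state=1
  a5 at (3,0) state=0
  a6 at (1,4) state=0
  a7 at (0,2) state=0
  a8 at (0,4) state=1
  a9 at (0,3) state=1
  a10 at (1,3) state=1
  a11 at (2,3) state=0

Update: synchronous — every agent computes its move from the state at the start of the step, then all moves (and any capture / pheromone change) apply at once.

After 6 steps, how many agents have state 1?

6

t=1: a0@(3,4):1 a1@(1,0):0 a2@(3,1):0 a3@(2,1):0 a4@(1,1):0 a5@(3,0):1 a6@(1,4):0 a7@(0,2):1 a8@(0,4):1 a9@(0,3):1 a10@(1,3):1 a11@(2,3):0
t=2: (unchanged — steady state)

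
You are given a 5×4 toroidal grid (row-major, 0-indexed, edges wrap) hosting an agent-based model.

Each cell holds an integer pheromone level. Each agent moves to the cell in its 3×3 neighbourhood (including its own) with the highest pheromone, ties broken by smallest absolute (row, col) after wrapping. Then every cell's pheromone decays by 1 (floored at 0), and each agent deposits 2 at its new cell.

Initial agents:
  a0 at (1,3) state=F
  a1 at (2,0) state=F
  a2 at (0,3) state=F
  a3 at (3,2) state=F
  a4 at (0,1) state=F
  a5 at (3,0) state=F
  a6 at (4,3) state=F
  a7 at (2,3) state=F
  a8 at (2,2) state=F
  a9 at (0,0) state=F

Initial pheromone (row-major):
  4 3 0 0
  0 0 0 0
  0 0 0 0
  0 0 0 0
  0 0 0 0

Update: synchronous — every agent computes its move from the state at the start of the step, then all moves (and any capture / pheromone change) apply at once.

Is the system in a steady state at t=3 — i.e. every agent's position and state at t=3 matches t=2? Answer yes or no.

no

t=1: a0@(0,0) a1@(1,0) a2@(0,0) a3@(2,1) a4@(0,0) a5@(2,0) a6@(0,0) a7@(1,0) a8@(1,1) a9@(0,0) | pheromone: 13 2 0 0 / 4 2 0 0 / 2 2 0 0 / 0 0 0 0 / 0 0 0 0
t=2: a0@(0,0) a1@(0,0) a2@(0,0) a3@(1,0) a4@(0,0) a5@(1,0) a6@(0,0) a7@(0,0) a8@(0,0) a9@(0,0) | pheromone: 28 1 0 0 / 7 1 0 0 / 1 1 0 0 / 0 0 0 0 / 0 0 0 0
t=3: a0@(0,0) a1@(0,0) a2@(0,0) a3@(0,0) a4@(0,0) a5@(0,0) a6@(0,0) a7@(0,0) a8@(0,0) a9@(0,0) | pheromone: 47 0 0 0 / 6 0 0 0 / 0 0 0 0 / 0 0 0 0 / 0 0 0 0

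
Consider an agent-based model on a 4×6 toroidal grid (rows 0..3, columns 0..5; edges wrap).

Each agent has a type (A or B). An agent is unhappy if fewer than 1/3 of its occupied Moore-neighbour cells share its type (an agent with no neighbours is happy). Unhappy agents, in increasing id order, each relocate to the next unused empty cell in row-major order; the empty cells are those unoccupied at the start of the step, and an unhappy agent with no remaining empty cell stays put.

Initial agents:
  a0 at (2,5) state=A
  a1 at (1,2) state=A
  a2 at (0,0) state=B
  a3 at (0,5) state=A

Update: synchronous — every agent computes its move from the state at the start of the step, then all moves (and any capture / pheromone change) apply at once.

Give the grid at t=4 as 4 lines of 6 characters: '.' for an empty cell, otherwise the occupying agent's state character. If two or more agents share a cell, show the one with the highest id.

t=1: a0@(2,5):A a1@(1,2):A a2@(0,1):B a3@(0,2):A
t=2: a0@(2,5):A a1@(1,2):A a2@(0,0):B a3@(0,2):A
t=3: (unchanged — steady state)

B.A...
..A...
.....A
......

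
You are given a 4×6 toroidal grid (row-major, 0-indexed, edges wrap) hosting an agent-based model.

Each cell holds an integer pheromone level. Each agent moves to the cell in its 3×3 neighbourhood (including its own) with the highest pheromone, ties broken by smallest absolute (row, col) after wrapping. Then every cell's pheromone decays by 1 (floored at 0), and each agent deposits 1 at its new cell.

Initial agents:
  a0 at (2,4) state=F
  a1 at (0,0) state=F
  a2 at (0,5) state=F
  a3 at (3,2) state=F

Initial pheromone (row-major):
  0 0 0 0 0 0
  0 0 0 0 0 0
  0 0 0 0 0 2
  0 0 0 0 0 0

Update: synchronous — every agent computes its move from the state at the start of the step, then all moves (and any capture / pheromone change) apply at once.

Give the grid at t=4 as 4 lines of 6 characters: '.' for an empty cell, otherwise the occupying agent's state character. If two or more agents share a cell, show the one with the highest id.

F.....
......
.....F
......

t=1: a0@(2,5) a1@(0,0) a2@(0,0) a3@(0,1) | pheromone: 2 1 0 0 0 0 / 0 0 0 0 0 0 / 0 0 0 0 0 2 / 0 0 0 0 0 0
t=2: a0@(2,5) a1@(0,0) a2@(0,0) a3@(0,0) | pheromone: 4 0 0 0 0 0 / 0 0 0 0 0 0 / 0 0 0 0 0 2 / 0 0 0 0 0 0
t=3: a0@(2,5) a1@(0,0) a2@(0,0) a3@(0,0) | pheromone: 6 0 0 0 0 0 / 0 0 0 0 0 0 / 0 0 0 0 0 2 / 0 0 0 0 0 0
t=4: a0@(2,5) a1@(0,0) a2@(0,0) a3@(0,0) | pheromone: 8 0 0 0 0 0 / 0 0 0 0 0 0 / 0 0 0 0 0 2 / 0 0 0 0 0 0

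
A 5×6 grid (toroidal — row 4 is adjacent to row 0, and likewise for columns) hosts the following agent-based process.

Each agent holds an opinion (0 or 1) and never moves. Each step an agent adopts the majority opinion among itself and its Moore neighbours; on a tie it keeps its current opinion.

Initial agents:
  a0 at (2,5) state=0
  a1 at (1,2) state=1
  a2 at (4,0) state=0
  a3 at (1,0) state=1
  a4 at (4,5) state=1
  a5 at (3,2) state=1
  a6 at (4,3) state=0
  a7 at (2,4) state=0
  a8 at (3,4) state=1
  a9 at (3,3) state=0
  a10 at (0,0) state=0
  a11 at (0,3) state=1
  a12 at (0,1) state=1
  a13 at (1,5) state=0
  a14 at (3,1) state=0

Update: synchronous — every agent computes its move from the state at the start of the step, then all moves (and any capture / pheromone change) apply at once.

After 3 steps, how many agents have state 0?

13

t=1: a0@(2,5):0 a1@(1,2):1 a2@(4,0):0 a3@(1,0):0 a4@(4,5):1 a5@(3,2):0 a6@(4,3):1 a7@(2,4):0 a8@(3,4):0 a9@(3,3):0 a10@(0,0):0 a11@(0,3):1 a12@(0,1):1 a13@(1,5):0 a14@(3,1):0
t=2: a0@(2,5):0 a1@(1,2):1 a2@(4,0):0 a3@(1,0):0 a4@(4,5):0 a5@(3,2):0 a6@(4,3):0 a7@(2,4):0 a8@(3,4):0 a9@(3,3):0 a10@(0,0):0 a11@(0,3):1 a12@(0,1):0 a13@(1,5):0 a14@(3,1):0
t=3: (unchanged — steady state)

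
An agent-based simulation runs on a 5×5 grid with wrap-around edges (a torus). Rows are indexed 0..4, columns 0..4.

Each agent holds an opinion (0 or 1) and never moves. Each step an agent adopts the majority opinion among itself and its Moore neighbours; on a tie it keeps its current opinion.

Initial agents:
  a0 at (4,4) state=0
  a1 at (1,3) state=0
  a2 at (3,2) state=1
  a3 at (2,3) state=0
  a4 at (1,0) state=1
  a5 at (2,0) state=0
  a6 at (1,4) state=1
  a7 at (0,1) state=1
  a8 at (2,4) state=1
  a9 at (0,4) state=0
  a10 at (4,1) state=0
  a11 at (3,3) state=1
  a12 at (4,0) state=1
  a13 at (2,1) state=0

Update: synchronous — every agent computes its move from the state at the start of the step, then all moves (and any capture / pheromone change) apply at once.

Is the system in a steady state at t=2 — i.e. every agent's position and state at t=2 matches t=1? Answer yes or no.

no

t=1: a0@(4,4):0 a1@(1,3):0 a2@(3,2):0 a3@(2,3):1 a4@(1,0):1 a5@(2,0):1 a6@(1,4):0 a7@(0,1):1 a8@(2,4):1 a9@(0,4):0 a10@(4,1):1 a11@(3,3):1 a12@(4,0):0 a13@(2,1):0
t=2: a0@(4,4):0 a1@(1,3):0 a2@(3,2):1 a3@(2,3):1 a4@(1,0):1 a5@(2,0):1 a6@(1,4):1 a7@(0,1):1 a8@(2,4):1 a9@(0,4):0 a10@(4,1):1 a11@(3,3):1 a12@(4,0):0 a13@(2,1):0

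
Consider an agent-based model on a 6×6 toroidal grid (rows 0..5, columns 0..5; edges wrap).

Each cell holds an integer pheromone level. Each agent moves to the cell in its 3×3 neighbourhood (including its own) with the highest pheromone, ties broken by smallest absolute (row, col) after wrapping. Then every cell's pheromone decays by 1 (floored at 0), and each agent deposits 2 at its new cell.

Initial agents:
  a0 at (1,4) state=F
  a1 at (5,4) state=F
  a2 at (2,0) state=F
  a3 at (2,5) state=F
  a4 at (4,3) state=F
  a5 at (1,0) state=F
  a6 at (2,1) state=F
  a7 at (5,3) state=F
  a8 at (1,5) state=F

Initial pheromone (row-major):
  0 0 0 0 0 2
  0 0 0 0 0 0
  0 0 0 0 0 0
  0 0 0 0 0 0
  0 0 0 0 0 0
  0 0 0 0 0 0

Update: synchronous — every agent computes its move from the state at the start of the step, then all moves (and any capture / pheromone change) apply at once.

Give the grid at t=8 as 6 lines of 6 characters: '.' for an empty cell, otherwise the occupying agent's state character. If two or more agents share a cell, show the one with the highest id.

..F..F
......
......
..F...
......
......

t=1: a0@(0,5) a1@(0,5) a2@(1,0) a3@(1,0) a4@(3,2) a5@(0,5) a6@(1,0) a7@(0,2) a8@(0,5) | pheromone: 0 0 2 0 0 9 / 6 0 0 0 0 0 / 0 0 0 0 0 0 / 0 0 2 0 0 0 / 0 0 0 0 0 0 / 0 0 0 0 0 0
t=2: a0@(0,5) a1@(0,5) a2@(0,5) a3@(0,5) a4@(3,2) a5@(0,5) a6@(0,5) a7@(0,2) a8@(0,5) | pheromone: 0 0 3 0 0 22 / 5 0 0 0 0 0 / 0 0 0 0 0 0 / 0 0 3 0 0 0 / 0 0 0 0 0 0 / 0 0 0 0 0 0
t=3: a0@(0,5) a1@(0,5) a2@(0,5) a3@(0,5) a4@(3,2) a5@(0,5) a6@(0,5) a7@(0,2) a8@(0,5) | pheromone: 0 0 4 0 0 35 / 4 0 0 0 0 0 / 0 0 0 0 0 0 / 0 0 4 0 0 0 / 0 0 0 0 0 0 / 0 0 0 0 0 0
t=4: a0@(0,5) a1@(0,5) a2@(0,5) a3@(0,5) a4@(3,2) a5@(0,5) a6@(0,5) a7@(0,2) a8@(0,5) | pheromone: 0 0 5 0 0 48 / 3 0 0 0 0 0 / 0 0 0 0 0 0 / 0 0 5 0 0 0 / 0 0 0 0 0 0 / 0 0 0 0 0 0
t=5: a0@(0,5) a1@(0,5) a2@(0,5) a3@(0,5) a4@(3,2) a5@(0,5) a6@(0,5) a7@(0,2) a8@(0,5) | pheromone: 0 0 6 0 0 61 / 2 0 0 0 0 0 / 0 0 0 0 0 0 / 0 0 6 0 0 0 / 0 0 0 0 0 0 / 0 0 0 0 0 0
t=6: a0@(0,5) a1@(0,5) a2@(0,5) a3@(0,5) a4@(3,2) a5@(0,5) a6@(0,5) a7@(0,2) a8@(0,5) | pheromone: 0 0 7 0 0 74 / 1 0 0 0 0 0 / 0 0 0 0 0 0 / 0 0 7 0 0 0 / 0 0 0 0 0 0 / 0 0 0 0 0 0
t=7: a0@(0,5) a1@(0,5) a2@(0,5) a3@(0,5) a4@(3,2) a5@(0,5) a6@(0,5) a7@(0,2) a8@(0,5) | pheromone: 0 0 8 0 0 87 / 0 0 0 0 0 0 / 0 0 0 0 0 0 / 0 0 8 0 0 0 / 0 0 0 0 0 0 / 0 0 0 0 0 0
t=8: a0@(0,5) a1@(0,5) a2@(0,5) a3@(0,5) a4@(3,2) a5@(0,5) a6@(0,5) a7@(0,2) a8@(0,5) | pheromone: 0 0 9 0 0 100 / 0 0 0 0 0 0 / 0 0 0 0 0 0 / 0 0 9 0 0 0 / 0 0 0 0 0 0 / 0 0 0 0 0 0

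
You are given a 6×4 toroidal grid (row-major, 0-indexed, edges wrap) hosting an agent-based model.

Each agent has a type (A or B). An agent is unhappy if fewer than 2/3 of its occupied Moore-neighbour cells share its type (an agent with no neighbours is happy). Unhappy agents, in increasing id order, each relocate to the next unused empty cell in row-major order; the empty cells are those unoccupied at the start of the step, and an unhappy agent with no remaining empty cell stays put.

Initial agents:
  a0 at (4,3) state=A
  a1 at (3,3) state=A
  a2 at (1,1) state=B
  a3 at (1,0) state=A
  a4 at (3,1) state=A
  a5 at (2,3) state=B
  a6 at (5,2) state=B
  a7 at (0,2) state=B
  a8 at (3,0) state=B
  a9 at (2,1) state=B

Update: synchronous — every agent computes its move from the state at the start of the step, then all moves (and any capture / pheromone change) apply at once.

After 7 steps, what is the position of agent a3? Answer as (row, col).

(0, 2)

t=1: a0@(0,0):A a1@(0,1):A a2@(1,1):B a3@(0,3):A a4@(1,2):A a5@(1,3):B a6@(2,0):B a7@(0,2):B a8@(2,2):B a9@(3,2):B
t=2: a0@(1,0):A a1@(2,1):A a2@(2,3):B a3@(3,0):A a4@(3,1):A a5@(3,3):B a6@(2,0):B a7@(4,0):B a8@(2,2):B a9@(3,2):B
t=3: a0@(0,0):A a1@(0,1):A a2@(2,3):B a3@(0,2):A a4@(0,3):A a5@(3,3):B a6@(1,1):B a7@(1,2):B a8@(1,3):B a9@(4,1):B
t=4: a0@(1,0):A a1@(2,0):A a2@(2,3):B a3@(2,1):A a4@(2,2):A a5@(3,3):B a6@(3,0):B a7@(3,1):B a8@(3,2):B a9@(4,1):B
t=5: a0@(1,0):A a1@(0,0):A a2@(0,1):B a3@(0,2):A a4@(0,3):A a5@(1,1):B a6@(3,0):B a7@(1,2):B a8@(3,2):B a9@(4,1):B
t=6: a0@(1,3):A a1@(2,0):A a2@(2,1):B a3@(2,2):A a4@(0,3):A a5@(2,3):B a6@(3,0):B a7@(3,1):B a8@(3,2):B a9@(4,1):B
t=7: a0@(1,3):A a1@(0,0):A a2@(0,1):B a3@(0,2):A a4@(0,3):A a5@(1,0):B a6@(3,0):B a7@(3,1):B a8@(3,2):B a9@(4,1):B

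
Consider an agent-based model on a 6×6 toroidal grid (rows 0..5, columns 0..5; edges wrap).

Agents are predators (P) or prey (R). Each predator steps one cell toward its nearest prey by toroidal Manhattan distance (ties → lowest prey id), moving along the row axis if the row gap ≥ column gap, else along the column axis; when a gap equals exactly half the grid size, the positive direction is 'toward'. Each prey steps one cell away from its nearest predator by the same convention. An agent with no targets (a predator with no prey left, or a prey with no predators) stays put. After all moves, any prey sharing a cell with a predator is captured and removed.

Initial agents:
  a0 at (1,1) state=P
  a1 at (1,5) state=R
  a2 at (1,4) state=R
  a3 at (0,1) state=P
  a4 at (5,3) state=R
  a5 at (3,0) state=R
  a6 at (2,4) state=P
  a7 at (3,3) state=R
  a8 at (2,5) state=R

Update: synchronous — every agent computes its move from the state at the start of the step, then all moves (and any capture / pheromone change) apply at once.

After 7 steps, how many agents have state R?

t=1: a0@(1,0):P a2@(0,4):R a3@(0,0):P a4@(5,4):R a5@(4,0):R a6@(1,4):P a7@(4,3):R a8@(2,0):R
t=2: a0@(2,0):P a2@(5,4):R a3@(0,5):P a4@(4,4):R a5@(3,0):R a6@(0,4):P a7@(3,3):R a8@(3,0):R
t=3: a0@(3,0):P a2@(4,4):R a3@(5,5):P a4@(3,4):R a5@(4,0):R a6@(5,4):P a7@(3,2):R a8@(4,0):R
t=4: a0@(4,0):P a2@(3,4):R a3@(4,5):P a4@(3,3):R a5@(5,0):R a6@(4,4):P a7@(3,3):R a8@(5,0):R
t=5: a0@(5,0):P a2@(2,4):R a3@(3,5):P a4@(2,3):R a5@(0,0):R a6@(3,4):P a7@(2,3):R a8@(0,0):R
t=6: a0@(0,0):P a2@(1,4):R a3@(2,5):P a4@(1,3):R a5@(1,0):R a6@(2,4):P a7@(1,3):R a8@(1,0):R
t=7: a0@(1,0):P a2@(0,4):R a3@(1,5):P a4@(0,3):R a5@(2,0):R a6@(1,4):P a7@(0,3):R a8@(2,0):R

5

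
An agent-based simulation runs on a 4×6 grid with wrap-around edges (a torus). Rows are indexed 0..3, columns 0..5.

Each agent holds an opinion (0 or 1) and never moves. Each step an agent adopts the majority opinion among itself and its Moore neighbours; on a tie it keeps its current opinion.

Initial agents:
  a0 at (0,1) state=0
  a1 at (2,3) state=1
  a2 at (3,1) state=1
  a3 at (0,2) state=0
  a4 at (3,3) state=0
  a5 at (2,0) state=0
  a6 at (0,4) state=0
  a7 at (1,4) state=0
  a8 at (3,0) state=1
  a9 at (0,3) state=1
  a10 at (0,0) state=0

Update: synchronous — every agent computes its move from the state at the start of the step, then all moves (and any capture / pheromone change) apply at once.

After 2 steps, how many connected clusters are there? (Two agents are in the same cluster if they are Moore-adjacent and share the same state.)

1

t=1: a0@(0,1):0 a1@(2,3):0 a2@(3,1):0 a3@(0,2):0 a4@(3,3):0 a5@(2,0):1 a6@(0,4):0 a7@(1,4):0 a8@(3,0):0 a9@(0,3):0 a10@(0,0):0
t=2: a0@(0,1):0 a1@(2,3):0 a2@(3,1):0 a3@(0,2):0 a4@(3,3):0 a5@(2,0):0 a6@(0,4):0 a7@(1,4):0 a8@(3,0):0 a9@(0,3):0 a10@(0,0):0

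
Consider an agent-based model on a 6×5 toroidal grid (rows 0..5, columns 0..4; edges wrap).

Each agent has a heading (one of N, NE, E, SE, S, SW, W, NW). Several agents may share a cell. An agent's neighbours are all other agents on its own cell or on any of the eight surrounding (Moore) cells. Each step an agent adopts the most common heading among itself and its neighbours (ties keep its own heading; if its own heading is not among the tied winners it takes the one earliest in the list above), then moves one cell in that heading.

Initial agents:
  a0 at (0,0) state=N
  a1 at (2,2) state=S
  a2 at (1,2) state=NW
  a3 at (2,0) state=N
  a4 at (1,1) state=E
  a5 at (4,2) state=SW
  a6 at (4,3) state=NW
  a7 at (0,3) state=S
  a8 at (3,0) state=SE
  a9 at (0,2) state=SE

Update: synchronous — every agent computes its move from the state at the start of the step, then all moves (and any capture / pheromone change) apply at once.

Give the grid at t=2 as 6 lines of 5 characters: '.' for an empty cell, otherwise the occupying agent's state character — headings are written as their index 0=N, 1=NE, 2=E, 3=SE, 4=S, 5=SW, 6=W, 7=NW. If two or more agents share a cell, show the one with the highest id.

t=1: a0@(5,0):N a1@(3,2):S a2@(2,2):S a3@(1,0):N a4@(0,1):N a5@(5,1):SW a6@(3,2):NW a7@(1,3):S a8@(4,1):SE a9@(1,3):SE
t=2: a0@(4,0):N a1@(4,2):S a2@(3,2):S a3@(0,0):N a4@(5,1):N a5@(4,1):N a6@(4,2):S a7@(2,3):S a8@(5,2):SE a9@(2,3):S

0....
.....
...4.
..4..
004..
.03..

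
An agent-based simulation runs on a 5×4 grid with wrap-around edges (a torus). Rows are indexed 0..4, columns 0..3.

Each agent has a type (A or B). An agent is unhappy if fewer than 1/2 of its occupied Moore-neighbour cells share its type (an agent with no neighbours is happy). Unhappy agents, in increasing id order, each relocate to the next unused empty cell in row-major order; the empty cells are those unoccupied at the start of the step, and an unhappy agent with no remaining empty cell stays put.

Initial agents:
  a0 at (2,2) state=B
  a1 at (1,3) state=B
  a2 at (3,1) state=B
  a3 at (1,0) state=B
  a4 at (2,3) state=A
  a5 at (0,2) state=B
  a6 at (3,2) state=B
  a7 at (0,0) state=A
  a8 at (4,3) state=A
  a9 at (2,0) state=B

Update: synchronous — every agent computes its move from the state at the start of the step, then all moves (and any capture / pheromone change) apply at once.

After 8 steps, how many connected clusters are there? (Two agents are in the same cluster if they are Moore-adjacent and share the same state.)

2

t=1: a0@(2,2):B a1@(1,3):B a2@(3,1):B a3@(1,0):B a4@(0,1):A a5@(0,2):B a6@(3,2):B a7@(0,3):A a8@(1,1):A a9@(2,0):B
t=2: a0@(2,2):B a1@(1,3):B a2@(3,1):B a3@(0,0):B a4@(1,2):A a5@(2,1):B a6@(3,2):B a7@(2,3):A a8@(3,0):A a9@(2,0):B
t=3: a0@(2,2):B a1@(1,3):B a2@(3,1):B a3@(0,0):B a4@(0,1):A a5@(2,1):B a6@(3,2):B a7@(0,2):A a8@(0,3):A a9@(2,0):B
t=4: a0@(2,2):B a1@(1,3):B a2@(3,1):B a3@(1,0):B a4@(0,1):A a5@(2,1):B a6@(3,2):B a7@(0,2):A a8@(1,1):A a9@(2,0):B
t=5: a0@(2,2):B a1@(1,3):B a2@(3,1):B a3@(1,0):B a4@(0,1):A a5@(2,1):B a6@(3,2):B a7@(0,2):A a8@(0,0):A a9@(2,0):B
t=6: a0@(2,2):B a1@(1,3):B a2@(3,1):B a3@(1,0):B a4@(0,1):A a5@(2,1):B a6@(3,2):B a7@(0,2):A a8@(0,3):A a9@(2,0):B
t=7: a0@(2,2):B a1@(1,3):B a2@(3,1):B a3@(1,0):B a4@(0,1):A a5@(2,1):B a6@(3,2):B a7@(0,2):A a8@(0,0):A a9@(2,0):B
t=8: a0@(2,2):B a1@(1,3):B a2@(3,1):B a3@(1,0):B a4@(0,1):A a5@(2,1):B a6@(3,2):B a7@(0,2):A a8@(0,3):A a9@(2,0):B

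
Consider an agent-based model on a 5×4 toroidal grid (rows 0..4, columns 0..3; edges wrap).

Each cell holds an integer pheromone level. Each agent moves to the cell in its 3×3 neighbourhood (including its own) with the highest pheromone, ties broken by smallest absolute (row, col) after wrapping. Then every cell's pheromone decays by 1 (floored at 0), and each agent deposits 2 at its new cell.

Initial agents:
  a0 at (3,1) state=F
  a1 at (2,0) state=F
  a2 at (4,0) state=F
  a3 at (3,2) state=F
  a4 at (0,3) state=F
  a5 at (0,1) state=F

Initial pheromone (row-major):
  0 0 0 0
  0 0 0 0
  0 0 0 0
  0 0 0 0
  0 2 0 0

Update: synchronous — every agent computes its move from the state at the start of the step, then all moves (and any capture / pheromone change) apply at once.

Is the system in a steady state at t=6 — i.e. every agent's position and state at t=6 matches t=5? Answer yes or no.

yes

t=1: a0@(4,1) a1@(1,0) a2@(4,1) a3@(4,1) a4@(0,0) a5@(4,1) | pheromone: 2 0 0 0 / 2 0 0 0 / 0 0 0 0 / 0 0 0 0 / 0 9 0 0
t=2: a0@(4,1) a1@(0,0) a2@(4,1) a3@(4,1) a4@(4,1) a5@(4,1) | pheromone: 3 0 0 0 / 1 0 0 0 / 0 0 0 0 / 0 0 0 0 / 0 18 0 0
t=3: a0@(4,1) a1@(4,1) a2@(4,1) a3@(4,1) a4@(4,1) a5@(4,1) | pheromone: 2 0 0 0 / 0 0 0 0 / 0 0 0 0 / 0 0 0 0 / 0 29 0 0
t=4: a0@(4,1) a1@(4,1) a2@(4,1) a3@(4,1) a4@(4,1) a5@(4,1) | pheromone: 1 0 0 0 / 0 0 0 0 / 0 0 0 0 / 0 0 0 0 / 0 40 0 0
t=5: a0@(4,1) a1@(4,1) a2@(4,1) a3@(4,1) a4@(4,1) a5@(4,1) | pheromone: 0 0 0 0 / 0 0 0 0 / 0 0 0 0 / 0 0 0 0 / 0 51 0 0
t=6: a0@(4,1) a1@(4,1) a2@(4,1) a3@(4,1) a4@(4,1) a5@(4,1) | pheromone: 0 0 0 0 / 0 0 0 0 / 0 0 0 0 / 0 0 0 0 / 0 62 0 0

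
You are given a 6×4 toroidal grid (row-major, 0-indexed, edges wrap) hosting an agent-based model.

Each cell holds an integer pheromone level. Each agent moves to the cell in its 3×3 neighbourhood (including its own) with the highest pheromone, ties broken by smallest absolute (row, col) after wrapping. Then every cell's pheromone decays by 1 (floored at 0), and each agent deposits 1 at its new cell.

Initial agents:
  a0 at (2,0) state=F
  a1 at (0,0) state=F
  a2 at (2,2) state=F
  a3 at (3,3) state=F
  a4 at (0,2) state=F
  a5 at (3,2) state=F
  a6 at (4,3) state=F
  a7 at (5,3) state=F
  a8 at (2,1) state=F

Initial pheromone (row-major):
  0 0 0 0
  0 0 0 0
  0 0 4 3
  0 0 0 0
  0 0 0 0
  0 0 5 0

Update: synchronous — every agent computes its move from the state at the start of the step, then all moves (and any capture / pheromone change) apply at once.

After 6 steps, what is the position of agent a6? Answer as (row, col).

t=1: a0@(2,3) a1@(0,0) a2@(2,2) a3@(2,2) a4@(5,2) a5@(2,2) a6@(5,2) a7@(5,2) a8@(2,2) | pheromone: 1 0 0 0 / 0 0 0 0 / 0 0 7 3 / 0 0 0 0 / 0 0 0 0 / 0 0 7 0
t=2: a0@(2,2) a1@(0,0) a2@(2,2) a3@(2,2) a4@(5,2) a5@(2,2) a6@(5,2) a7@(5,2) a8@(2,2) | pheromone: 1 0 0 0 / 0 0 0 0 / 0 0 11 2 / 0 0 0 0 / 0 0 0 0 / 0 0 9 0
t=3: a0@(2,2) a1@(0,0) a2@(2,2) a3@(2,2) a4@(5,2) a5@(2,2) a6@(5,2) a7@(5,2) a8@(2,2) | pheromone: 1 0 0 0 / 0 0 0 0 / 0 0 15 1 / 0 0 0 0 / 0 0 0 0 / 0 0 11 0
t=4: a0@(2,2) a1@(0,0) a2@(2,2) a3@(2,2) a4@(5,2) a5@(2,2) a6@(5,2) a7@(5,2) a8@(2,2) | pheromone: 1 0 0 0 / 0 0 0 0 / 0 0 19 0 / 0 0 0 0 / 0 0 0 0 / 0 0 13 0
t=5: a0@(2,2) a1@(0,0) a2@(2,2) a3@(2,2) a4@(5,2) a5@(2,2) a6@(5,2) a7@(5,2) a8@(2,2) | pheromone: 1 0 0 0 / 0 0 0 0 / 0 0 23 0 / 0 0 0 0 / 0 0 0 0 / 0 0 15 0
t=6: a0@(2,2) a1@(0,0) a2@(2,2) a3@(2,2) a4@(5,2) a5@(2,2) a6@(5,2) a7@(5,2) a8@(2,2) | pheromone: 1 0 0 0 / 0 0 0 0 / 0 0 27 0 / 0 0 0 0 / 0 0 0 0 / 0 0 17 0

(5, 2)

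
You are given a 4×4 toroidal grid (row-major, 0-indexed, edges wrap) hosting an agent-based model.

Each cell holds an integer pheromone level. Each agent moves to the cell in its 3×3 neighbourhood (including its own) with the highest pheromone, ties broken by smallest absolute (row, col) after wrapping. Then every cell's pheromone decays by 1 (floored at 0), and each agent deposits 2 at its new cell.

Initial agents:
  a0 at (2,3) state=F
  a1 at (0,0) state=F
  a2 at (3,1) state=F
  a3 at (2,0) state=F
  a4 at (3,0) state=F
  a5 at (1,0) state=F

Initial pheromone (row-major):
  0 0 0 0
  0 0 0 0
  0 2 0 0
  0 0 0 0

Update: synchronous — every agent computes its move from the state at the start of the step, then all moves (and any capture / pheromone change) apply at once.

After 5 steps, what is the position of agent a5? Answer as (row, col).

(2, 1)

t=1: a0@(1,0) a1@(0,0) a2@(2,1) a3@(2,1) a4@(2,1) a5@(2,1) | pheromone: 2 0 0 0 / 2 0 0 0 / 0 9 0 0 / 0 0 0 0
t=2: a0@(2,1) a1@(0,0) a2@(2,1) a3@(2,1) a4@(2,1) a5@(2,1) | pheromone: 3 0 0 0 / 1 0 0 0 / 0 18 0 0 / 0 0 0 0
t=3: a0@(2,1) a1@(0,0) a2@(2,1) a3@(2,1) a4@(2,1) a5@(2,1) | pheromone: 4 0 0 0 / 0 0 0 0 / 0 27 0 0 / 0 0 0 0
t=4: a0@(2,1) a1@(0,0) a2@(2,1) a3@(2,1) a4@(2,1) a5@(2,1) | pheromone: 5 0 0 0 / 0 0 0 0 / 0 36 0 0 / 0 0 0 0
t=5: a0@(2,1) a1@(0,0) a2@(2,1) a3@(2,1) a4@(2,1) a5@(2,1) | pheromone: 6 0 0 0 / 0 0 0 0 / 0 45 0 0 / 0 0 0 0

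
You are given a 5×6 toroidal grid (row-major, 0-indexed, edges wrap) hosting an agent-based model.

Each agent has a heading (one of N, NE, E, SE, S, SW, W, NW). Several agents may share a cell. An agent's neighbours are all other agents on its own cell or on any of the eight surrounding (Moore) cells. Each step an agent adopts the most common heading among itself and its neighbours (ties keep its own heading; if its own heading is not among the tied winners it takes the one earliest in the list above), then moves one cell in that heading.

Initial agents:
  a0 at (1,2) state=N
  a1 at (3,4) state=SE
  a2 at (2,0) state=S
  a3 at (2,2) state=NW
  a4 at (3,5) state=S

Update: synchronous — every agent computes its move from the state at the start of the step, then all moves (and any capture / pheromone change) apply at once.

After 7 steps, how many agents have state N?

t=1: a0@(0,2):N a1@(4,5):SE a2@(3,0):S a3@(1,1):NW a4@(4,5):S
t=2: a0@(4,2):N a1@(0,5):S a2@(4,0):S a3@(0,0):NW a4@(0,5):S
t=3: a0@(3,2):N a1@(1,5):S a2@(0,0):S a3@(1,0):S a4@(1,5):S
t=4: a0@(2,2):N a1@(2,5):S a2@(1,0):S a3@(2,0):S a4@(2,5):S
t=5: a0@(1,2):N a1@(3,5):S a2@(2,0):S a3@(3,0):S a4@(3,5):S
t=6: a0@(0,2):N a1@(4,5):S a2@(3,0):S a3@(4,0):S a4@(4,5):S
t=7: a0@(4,2):N a1@(0,5):S a2@(4,0):S a3@(0,0):S a4@(0,5):S

1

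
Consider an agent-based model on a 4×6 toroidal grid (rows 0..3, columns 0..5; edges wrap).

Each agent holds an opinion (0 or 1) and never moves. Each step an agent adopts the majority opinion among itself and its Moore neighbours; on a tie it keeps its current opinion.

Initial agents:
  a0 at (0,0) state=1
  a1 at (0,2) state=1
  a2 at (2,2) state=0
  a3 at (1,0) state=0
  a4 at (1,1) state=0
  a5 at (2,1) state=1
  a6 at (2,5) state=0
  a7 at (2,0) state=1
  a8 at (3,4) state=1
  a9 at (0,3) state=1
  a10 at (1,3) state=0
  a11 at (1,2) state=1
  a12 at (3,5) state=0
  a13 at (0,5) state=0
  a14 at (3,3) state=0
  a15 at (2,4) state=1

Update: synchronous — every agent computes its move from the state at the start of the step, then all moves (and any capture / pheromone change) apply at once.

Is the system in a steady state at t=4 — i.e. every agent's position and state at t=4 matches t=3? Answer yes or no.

t=1: a0@(0,0):0 a1@(0,2):1 a2@(2,2):0 a3@(1,0):0 a4@(1,1):1 a5@(2,1):1 a6@(2,5):0 a7@(2,0):0 a8@(3,4):0 a9@(0,3):1 a10@(1,3):1 a11@(1,2):1 a12@(3,5):1 a13@(0,5):0 a14@(3,3):1 a15@(2,4):0
t=2: a0@(0,0):0 a1@(0,2):1 a2@(2,2):1 a3@(1,0):0 a4@(1,1):1 a5@(2,1):1 a6@(2,5):0 a7@(2,0):0 a8@(3,4):0 a9@(0,3):1 a10@(1,3):1 a11@(1,2):1 a12@(3,5):0 a13@(0,5):0 a14@(3,3):1 a15@(2,4):0
t=3: (unchanged — steady state)

yes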